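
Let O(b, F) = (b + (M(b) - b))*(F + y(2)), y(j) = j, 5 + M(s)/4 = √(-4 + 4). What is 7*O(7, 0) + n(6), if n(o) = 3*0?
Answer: -280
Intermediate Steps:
M(s) = -20 (M(s) = -20 + 4*√(-4 + 4) = -20 + 4*√0 = -20 + 4*0 = -20 + 0 = -20)
n(o) = 0
O(b, F) = -40 - 20*F (O(b, F) = (b + (-20 - b))*(F + 2) = -20*(2 + F) = -40 - 20*F)
7*O(7, 0) + n(6) = 7*(-40 - 20*0) + 0 = 7*(-40 + 0) + 0 = 7*(-40) + 0 = -280 + 0 = -280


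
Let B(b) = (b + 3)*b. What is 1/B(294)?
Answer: 1/87318 ≈ 1.1452e-5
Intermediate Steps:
B(b) = b*(3 + b) (B(b) = (3 + b)*b = b*(3 + b))
1/B(294) = 1/(294*(3 + 294)) = 1/(294*297) = 1/87318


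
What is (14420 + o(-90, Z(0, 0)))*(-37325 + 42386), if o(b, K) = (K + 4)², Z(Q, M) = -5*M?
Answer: 73060596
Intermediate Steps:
o(b, K) = (4 + K)²
(14420 + o(-90, Z(0, 0)))*(-37325 + 42386) = (14420 + (4 - 5*0)²)*(-37325 + 42386) = (14420 + (4 + 0)²)*5061 = (14420 + 4²)*5061 = (14420 + 16)*5061 = 14436*5061 = 73060596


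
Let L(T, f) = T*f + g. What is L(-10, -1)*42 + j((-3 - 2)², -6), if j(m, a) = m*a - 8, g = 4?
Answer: 430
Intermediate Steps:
L(T, f) = 4 + T*f (L(T, f) = T*f + 4 = 4 + T*f)
j(m, a) = -8 + a*m (j(m, a) = a*m - 8 = -8 + a*m)
L(-10, -1)*42 + j((-3 - 2)², -6) = (4 - 10*(-1))*42 + (-8 - 6*(-3 - 2)²) = (4 + 10)*42 + (-8 - 6*(-5)²) = 14*42 + (-8 - 6*25) = 588 + (-8 - 150) = 588 - 158 = 430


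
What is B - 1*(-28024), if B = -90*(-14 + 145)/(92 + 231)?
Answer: 9039962/323 ≈ 27988.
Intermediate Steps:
B = -11790/323 ≈ -36.502
B - 1*(-28024) = -11790/323 - 1*(-28024) = -11790/323 + 28024 = 9039962/323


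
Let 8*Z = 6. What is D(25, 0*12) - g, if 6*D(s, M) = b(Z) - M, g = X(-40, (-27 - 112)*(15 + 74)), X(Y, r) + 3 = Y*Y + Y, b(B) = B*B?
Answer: -49821/32 ≈ -1556.9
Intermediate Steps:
Z = ¾ (Z = (⅛)*6 = ¾ ≈ 0.75000)
b(B) = B²
X(Y, r) = -3 + Y + Y² (X(Y, r) = -3 + (Y*Y + Y) = -3 + (Y² + Y) = -3 + (Y + Y²) = -3 + Y + Y²)
g = 1557 (g = -3 - 40 + (-40)² = -3 - 40 + 1600 = 1557)
D(s, M) = 3/32 - M/6 (D(s, M) = ((¾)² - M)/6 = (9/16 - M)/6 = 3/32 - M/6)
D(25, 0*12) - g = (3/32 - 0*12) - 1*1557 = (3/32 - ⅙*0) - 1557 = (3/32 + 0) - 1557 = 3/32 - 1557 = -49821/32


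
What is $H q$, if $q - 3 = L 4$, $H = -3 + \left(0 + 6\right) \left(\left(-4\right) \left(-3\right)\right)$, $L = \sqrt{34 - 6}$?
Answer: $207 + 552 \sqrt{7} \approx 1667.5$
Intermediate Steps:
$L = 2 \sqrt{7}$ ($L = \sqrt{28} = 2 \sqrt{7} \approx 5.2915$)
$H = 69$ ($H = -3 + 6 \cdot 12 = -3 + 72 = 69$)
$q = 3 + 8 \sqrt{7}$ ($q = 3 + 2 \sqrt{7} \cdot 4 = 3 + 8 \sqrt{7} \approx 24.166$)
$H q = 69 \left(3 + 8 \sqrt{7}\right) = 207 + 552 \sqrt{7}$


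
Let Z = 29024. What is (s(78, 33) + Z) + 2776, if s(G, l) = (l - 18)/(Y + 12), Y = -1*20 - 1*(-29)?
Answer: 222605/7 ≈ 31801.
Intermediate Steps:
Y = 9 (Y = -20 + 29 = 9)
s(G, l) = -6/7 + l/21 (s(G, l) = (l - 18)/(9 + 12) = (-18 + l)/21 = (-18 + l)*(1/21) = -6/7 + l/21)
(s(78, 33) + Z) + 2776 = ((-6/7 + (1/21)*33) + 29024) + 2776 = ((-6/7 + 11/7) + 29024) + 2776 = (5/7 + 29024) + 2776 = 203173/7 + 2776 = 222605/7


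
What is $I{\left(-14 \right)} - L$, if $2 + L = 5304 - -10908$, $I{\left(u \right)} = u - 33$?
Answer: $-16257$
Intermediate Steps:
$I{\left(u \right)} = -33 + u$
$L = 16210$ ($L = -2 + \left(5304 - -10908\right) = -2 + \left(5304 + 10908\right) = -2 + 16212 = 16210$)
$I{\left(-14 \right)} - L = \left(-33 - 14\right) - 16210 = -47 - 16210 = -16257$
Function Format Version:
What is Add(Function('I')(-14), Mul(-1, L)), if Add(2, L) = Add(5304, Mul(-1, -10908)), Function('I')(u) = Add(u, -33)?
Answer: -16257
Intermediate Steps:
Function('I')(u) = Add(-33, u)
L = 16210 (L = Add(-2, Add(5304, Mul(-1, -10908))) = Add(-2, Add(5304, 10908)) = Add(-2, 16212) = 16210)
Add(Function('I')(-14), Mul(-1, L)) = Add(Add(-33, -14), Mul(-1, 16210)) = Add(-47, -16210) = -16257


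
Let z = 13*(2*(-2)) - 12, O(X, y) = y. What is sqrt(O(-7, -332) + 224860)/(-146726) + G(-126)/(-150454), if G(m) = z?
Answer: 32/75227 - 2*sqrt(14033)/73363 ≈ -0.0028041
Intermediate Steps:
z = -64 (z = 13*(-4) - 12 = -52 - 12 = -64)
G(m) = -64
sqrt(O(-7, -332) + 224860)/(-146726) + G(-126)/(-150454) = sqrt(-332 + 224860)/(-146726) - 64/(-150454) = sqrt(224528)*(-1/146726) - 64*(-1/150454) = (4*sqrt(14033))*(-1/146726) + 32/75227 = -2*sqrt(14033)/73363 + 32/75227 = 32/75227 - 2*sqrt(14033)/73363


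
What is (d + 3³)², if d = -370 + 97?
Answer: 60516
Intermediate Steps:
d = -273
(d + 3³)² = (-273 + 3³)² = (-273 + 27)² = (-246)² = 60516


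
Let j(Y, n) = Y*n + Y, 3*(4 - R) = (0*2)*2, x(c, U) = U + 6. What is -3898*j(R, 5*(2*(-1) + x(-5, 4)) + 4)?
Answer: -701640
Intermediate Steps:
x(c, U) = 6 + U
R = 4 (R = 4 - 0*2*2/3 = 4 - 0*2 = 4 - ⅓*0 = 4 + 0 = 4)
j(Y, n) = Y + Y*n
-3898*j(R, 5*(2*(-1) + x(-5, 4)) + 4) = -15592*(1 + (5*(2*(-1) + (6 + 4)) + 4)) = -15592*(1 + (5*(-2 + 10) + 4)) = -15592*(1 + (5*8 + 4)) = -15592*(1 + (40 + 4)) = -15592*(1 + 44) = -15592*45 = -3898*180 = -701640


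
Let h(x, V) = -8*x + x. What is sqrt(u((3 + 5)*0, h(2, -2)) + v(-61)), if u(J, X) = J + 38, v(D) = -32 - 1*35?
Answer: I*sqrt(29) ≈ 5.3852*I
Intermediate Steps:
h(x, V) = -7*x
v(D) = -67 (v(D) = -32 - 35 = -67)
u(J, X) = 38 + J
sqrt(u((3 + 5)*0, h(2, -2)) + v(-61)) = sqrt((38 + (3 + 5)*0) - 67) = sqrt((38 + 8*0) - 67) = sqrt((38 + 0) - 67) = sqrt(38 - 67) = sqrt(-29) = I*sqrt(29)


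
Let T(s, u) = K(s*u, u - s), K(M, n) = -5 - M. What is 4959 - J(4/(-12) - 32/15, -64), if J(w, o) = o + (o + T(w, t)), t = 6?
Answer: 25386/5 ≈ 5077.2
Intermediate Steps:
T(s, u) = -5 - s*u
J(w, o) = -5 - 6*w + 2*o (J(w, o) = o + (o + (-5 - 1*w*6)) = o + (o + (-5 - 6*w)) = o + (-5 + o - 6*w) = -5 - 6*w + 2*o)
4959 - J(4/(-12) - 32/15, -64) = 4959 - (-5 - 6*(4/(-12) - 32/15) + 2*(-64)) = 4959 - (-5 - 6*(4*(-1/12) - 32*1/15) - 128) = 4959 - (-5 - 6*(-⅓ - 32/15) - 128) = 4959 - (-5 - 6*(-37/15) - 128) = 4959 - (-5 + 74/5 - 128) = 4959 - 1*(-591/5) = 4959 + 591/5 = 25386/5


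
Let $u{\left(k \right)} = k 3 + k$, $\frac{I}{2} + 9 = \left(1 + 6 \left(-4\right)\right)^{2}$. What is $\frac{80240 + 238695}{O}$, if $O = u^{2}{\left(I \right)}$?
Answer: $\frac{63787}{3461120} \approx 0.01843$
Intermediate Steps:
$I = 1040$ ($I = -18 + 2 \left(1 + 6 \left(-4\right)\right)^{2} = -18 + 2 \left(1 - 24\right)^{2} = -18 + 2 \left(-23\right)^{2} = -18 + 2 \cdot 529 = -18 + 1058 = 1040$)
$u{\left(k \right)} = 4 k$ ($u{\left(k \right)} = 3 k + k = 4 k$)
$O = 17305600$ ($O = \left(4 \cdot 1040\right)^{2} = 4160^{2} = 17305600$)
$\frac{80240 + 238695}{O} = \frac{80240 + 238695}{17305600} = 318935 \cdot \frac{1}{17305600} = \frac{63787}{3461120}$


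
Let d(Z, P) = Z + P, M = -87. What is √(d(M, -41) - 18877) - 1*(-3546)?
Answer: 3546 + I*√19005 ≈ 3546.0 + 137.86*I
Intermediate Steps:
d(Z, P) = P + Z
√(d(M, -41) - 18877) - 1*(-3546) = √((-41 - 87) - 18877) - 1*(-3546) = √(-128 - 18877) + 3546 = √(-19005) + 3546 = I*√19005 + 3546 = 3546 + I*√19005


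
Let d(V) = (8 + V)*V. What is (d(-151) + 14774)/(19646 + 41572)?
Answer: 36367/61218 ≈ 0.59406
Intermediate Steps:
d(V) = V*(8 + V)
(d(-151) + 14774)/(19646 + 41572) = (-151*(8 - 151) + 14774)/(19646 + 41572) = (-151*(-143) + 14774)/61218 = (21593 + 14774)*(1/61218) = 36367*(1/61218) = 36367/61218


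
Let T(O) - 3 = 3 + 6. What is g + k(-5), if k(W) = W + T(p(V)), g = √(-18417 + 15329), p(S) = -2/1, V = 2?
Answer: 7 + 4*I*√193 ≈ 7.0 + 55.57*I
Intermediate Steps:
p(S) = -2 (p(S) = -2*1 = -2)
T(O) = 12 (T(O) = 3 + (3 + 6) = 3 + 9 = 12)
g = 4*I*√193 (g = √(-3088) = 4*I*√193 ≈ 55.57*I)
k(W) = 12 + W (k(W) = W + 12 = 12 + W)
g + k(-5) = 4*I*√193 + (12 - 5) = 4*I*√193 + 7 = 7 + 4*I*√193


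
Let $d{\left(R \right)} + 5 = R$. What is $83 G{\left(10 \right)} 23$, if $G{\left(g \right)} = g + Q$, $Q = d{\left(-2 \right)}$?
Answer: $5727$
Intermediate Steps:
$d{\left(R \right)} = -5 + R$
$Q = -7$ ($Q = -5 - 2 = -7$)
$G{\left(g \right)} = -7 + g$ ($G{\left(g \right)} = g - 7 = -7 + g$)
$83 G{\left(10 \right)} 23 = 83 \left(-7 + 10\right) 23 = 83 \cdot 3 \cdot 23 = 249 \cdot 23 = 5727$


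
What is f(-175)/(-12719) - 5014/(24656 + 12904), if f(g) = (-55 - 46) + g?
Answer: -1161011/10385340 ≈ -0.11179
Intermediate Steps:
f(g) = -101 + g
f(-175)/(-12719) - 5014/(24656 + 12904) = (-101 - 175)/(-12719) - 5014/(24656 + 12904) = -276*(-1/12719) - 5014/37560 = 12/553 - 5014*1/37560 = 12/553 - 2507/18780 = -1161011/10385340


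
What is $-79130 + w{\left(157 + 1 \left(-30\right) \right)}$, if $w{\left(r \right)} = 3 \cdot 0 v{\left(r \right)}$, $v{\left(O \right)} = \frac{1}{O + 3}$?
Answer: $-79130$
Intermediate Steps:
$v{\left(O \right)} = \frac{1}{3 + O}$
$w{\left(r \right)} = 0$ ($w{\left(r \right)} = \frac{3 \cdot 0}{3 + r} = \frac{0}{3 + r} = 0$)
$-79130 + w{\left(157 + 1 \left(-30\right) \right)} = -79130 + 0 = -79130$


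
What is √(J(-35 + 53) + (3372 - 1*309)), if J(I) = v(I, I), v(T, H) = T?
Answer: √3081 ≈ 55.507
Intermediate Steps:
J(I) = I
√(J(-35 + 53) + (3372 - 1*309)) = √((-35 + 53) + (3372 - 1*309)) = √(18 + (3372 - 309)) = √(18 + 3063) = √3081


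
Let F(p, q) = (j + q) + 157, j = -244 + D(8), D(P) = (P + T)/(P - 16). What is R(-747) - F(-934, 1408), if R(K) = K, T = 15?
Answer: -16521/8 ≈ -2065.1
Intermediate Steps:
D(P) = (15 + P)/(-16 + P) (D(P) = (P + 15)/(P - 16) = (15 + P)/(-16 + P))
j = -1975/8 (j = -244 + (15 + 8)/(-16 + 8) = -244 + 23/(-8) = -244 - ⅛*23 = -244 - 23/8 = -1975/8 ≈ -246.88)
F(p, q) = -719/8 + q (F(p, q) = (-1975/8 + q) + 157 = -719/8 + q)
R(-747) - F(-934, 1408) = -747 - (-719/8 + 1408) = -747 - 1*10545/8 = -747 - 10545/8 = -16521/8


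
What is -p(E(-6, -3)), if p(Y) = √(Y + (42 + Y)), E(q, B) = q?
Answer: -√30 ≈ -5.4772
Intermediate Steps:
p(Y) = √(42 + 2*Y)
-p(E(-6, -3)) = -√(42 + 2*(-6)) = -√(42 - 12) = -√30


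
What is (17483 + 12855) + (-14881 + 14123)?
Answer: 29580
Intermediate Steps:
(17483 + 12855) + (-14881 + 14123) = 30338 - 758 = 29580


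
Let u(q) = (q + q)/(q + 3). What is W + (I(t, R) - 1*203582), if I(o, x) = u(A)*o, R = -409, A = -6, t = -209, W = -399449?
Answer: -603867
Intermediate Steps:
u(q) = 2*q/(3 + q) (u(q) = (2*q)/(3 + q) = 2*q/(3 + q))
I(o, x) = 4*o (I(o, x) = (2*(-6)/(3 - 6))*o = (2*(-6)/(-3))*o = (2*(-6)*(-⅓))*o = 4*o)
W + (I(t, R) - 1*203582) = -399449 + (4*(-209) - 1*203582) = -399449 + (-836 - 203582) = -399449 - 204418 = -603867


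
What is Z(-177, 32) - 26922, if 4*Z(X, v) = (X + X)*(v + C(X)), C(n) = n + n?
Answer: 1575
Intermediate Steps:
C(n) = 2*n
Z(X, v) = X*(v + 2*X)/2 (Z(X, v) = ((X + X)*(v + 2*X))/4 = ((2*X)*(v + 2*X))/4 = (2*X*(v + 2*X))/4 = X*(v + 2*X)/2)
Z(-177, 32) - 26922 = (½)*(-177)*(32 + 2*(-177)) - 26922 = (½)*(-177)*(32 - 354) - 26922 = (½)*(-177)*(-322) - 26922 = 28497 - 26922 = 1575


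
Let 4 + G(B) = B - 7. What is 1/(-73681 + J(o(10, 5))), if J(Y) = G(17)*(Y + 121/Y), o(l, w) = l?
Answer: -5/367742 ≈ -1.3596e-5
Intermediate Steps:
G(B) = -11 + B (G(B) = -4 + (B - 7) = -4 + (-7 + B) = -11 + B)
J(Y) = 6*Y + 726/Y (J(Y) = (-11 + 17)*(Y + 121/Y) = 6*(Y + 121/Y) = 6*Y + 726/Y)
1/(-73681 + J(o(10, 5))) = 1/(-73681 + (6*10 + 726/10)) = 1/(-73681 + (60 + 726*(⅒))) = 1/(-73681 + (60 + 363/5)) = 1/(-73681 + 663/5) = 1/(-367742/5) = -5/367742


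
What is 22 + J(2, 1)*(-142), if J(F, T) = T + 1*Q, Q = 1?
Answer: -262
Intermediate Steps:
J(F, T) = 1 + T (J(F, T) = T + 1*1 = T + 1 = 1 + T)
22 + J(2, 1)*(-142) = 22 + (1 + 1)*(-142) = 22 + 2*(-142) = 22 - 284 = -262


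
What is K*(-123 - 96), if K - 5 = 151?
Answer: -34164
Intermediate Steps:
K = 156 (K = 5 + 151 = 156)
K*(-123 - 96) = 156*(-123 - 96) = 156*(-219) = -34164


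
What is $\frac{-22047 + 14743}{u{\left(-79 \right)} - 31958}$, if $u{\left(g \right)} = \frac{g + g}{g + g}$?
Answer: $\frac{7304}{31957} \approx 0.22856$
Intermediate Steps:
$u{\left(g \right)} = 1$ ($u{\left(g \right)} = \frac{2 g}{2 g} = 2 g \frac{1}{2 g} = 1$)
$\frac{-22047 + 14743}{u{\left(-79 \right)} - 31958} = \frac{-22047 + 14743}{1 - 31958} = - \frac{7304}{-31957} = \left(-7304\right) \left(- \frac{1}{31957}\right) = \frac{7304}{31957}$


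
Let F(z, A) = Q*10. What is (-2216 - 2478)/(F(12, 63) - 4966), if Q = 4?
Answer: 2347/2463 ≈ 0.95290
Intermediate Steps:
F(z, A) = 40 (F(z, A) = 4*10 = 40)
(-2216 - 2478)/(F(12, 63) - 4966) = (-2216 - 2478)/(40 - 4966) = -4694/(-4926) = -4694*(-1/4926) = 2347/2463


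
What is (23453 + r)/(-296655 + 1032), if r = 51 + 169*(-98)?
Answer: -2314/98541 ≈ -0.023483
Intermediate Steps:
r = -16511 (r = 51 - 16562 = -16511)
(23453 + r)/(-296655 + 1032) = (23453 - 16511)/(-296655 + 1032) = 6942/(-295623) = 6942*(-1/295623) = -2314/98541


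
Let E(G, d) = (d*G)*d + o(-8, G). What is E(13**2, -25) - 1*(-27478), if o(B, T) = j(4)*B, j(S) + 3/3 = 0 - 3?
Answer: 133135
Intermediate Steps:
j(S) = -4 (j(S) = -1 + (0 - 3) = -1 - 3 = -4)
o(B, T) = -4*B
E(G, d) = 32 + G*d**2 (E(G, d) = (d*G)*d - 4*(-8) = (G*d)*d + 32 = G*d**2 + 32 = 32 + G*d**2)
E(13**2, -25) - 1*(-27478) = (32 + 13**2*(-25)**2) - 1*(-27478) = (32 + 169*625) + 27478 = (32 + 105625) + 27478 = 105657 + 27478 = 133135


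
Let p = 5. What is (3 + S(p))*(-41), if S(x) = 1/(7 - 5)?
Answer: -287/2 ≈ -143.50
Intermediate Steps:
S(x) = 1/2
(3 + S(p))*(-41) = (3 + 1/2)*(-41) = (7/2)*(-41) = -287/2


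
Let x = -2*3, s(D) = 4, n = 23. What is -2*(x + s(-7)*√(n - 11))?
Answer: 12 - 16*√3 ≈ -15.713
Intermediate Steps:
x = -6
-2*(x + s(-7)*√(n - 11)) = -2*(-6 + 4*√(23 - 11)) = -2*(-6 + 4*√12) = -2*(-6 + 4*(2*√3)) = -2*(-6 + 8*√3) = 12 - 16*√3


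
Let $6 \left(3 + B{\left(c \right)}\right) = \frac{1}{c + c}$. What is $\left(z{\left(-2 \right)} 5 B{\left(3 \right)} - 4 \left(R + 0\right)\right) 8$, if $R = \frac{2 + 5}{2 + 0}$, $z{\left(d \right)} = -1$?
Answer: $\frac{62}{9} \approx 6.8889$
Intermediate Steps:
$R = \frac{7}{2} \approx 3.5$
$B{\left(c \right)} = -3 + \frac{1}{12 c}$ ($B{\left(c \right)} = -3 + \frac{1}{6 \left(c + c\right)} = -3 + \frac{1}{6 \cdot 2 c} = -3 + \frac{\frac{1}{2} \frac{1}{c}}{6} = -3 + \frac{1}{12 c}$)
$\left(z{\left(-2 \right)} 5 B{\left(3 \right)} - 4 \left(R + 0\right)\right) 8 = \left(\left(-1\right) 5 \left(-3 + \frac{1}{12 \cdot 3}\right) - 4 \left(\frac{7}{2} + 0\right)\right) 8 = \left(- 5 \left(-3 + \frac{1}{12} \cdot \frac{1}{3}\right) - 14\right) 8 = \left(- 5 \left(-3 + \frac{1}{36}\right) - 14\right) 8 = \left(\left(-5\right) \left(- \frac{107}{36}\right) - 14\right) 8 = \left(\frac{535}{36} - 14\right) 8 = \frac{31}{36} \cdot 8 = \frac{62}{9}$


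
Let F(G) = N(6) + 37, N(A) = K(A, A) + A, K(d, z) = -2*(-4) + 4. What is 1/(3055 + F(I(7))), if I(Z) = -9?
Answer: 1/3110 ≈ 0.00032154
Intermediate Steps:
K(d, z) = 12 (K(d, z) = 8 + 4 = 12)
N(A) = 12 + A
F(G) = 55 (F(G) = (12 + 6) + 37 = 18 + 37 = 55)
1/(3055 + F(I(7))) = 1/(3055 + 55) = 1/3110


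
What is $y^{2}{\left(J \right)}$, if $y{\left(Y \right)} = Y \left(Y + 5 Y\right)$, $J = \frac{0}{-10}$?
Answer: $0$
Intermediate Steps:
$J = 0$ ($J = 0 \left(- \frac{1}{10}\right) = 0$)
$y{\left(Y \right)} = 6 Y^{2}$ ($y{\left(Y \right)} = Y 6 Y = 6 Y^{2}$)
$y^{2}{\left(J \right)} = \left(6 \cdot 0^{2}\right)^{2} = \left(6 \cdot 0\right)^{2} = 0^{2} = 0$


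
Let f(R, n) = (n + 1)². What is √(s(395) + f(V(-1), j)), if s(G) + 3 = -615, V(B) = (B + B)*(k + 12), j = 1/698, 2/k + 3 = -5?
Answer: I*√300603471/698 ≈ 24.839*I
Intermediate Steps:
k = -¼ (k = 2/(-3 - 5) = 2/(-8) = 2*(-⅛) = -¼ ≈ -0.25000)
j = 1/698 ≈ 0.0014327
V(B) = 47*B/2 (V(B) = (B + B)*(-¼ + 12) = (2*B)*(47/4) = 47*B/2)
f(R, n) = (1 + n)²
s(G) = -618 (s(G) = -3 - 615 = -618)
√(s(395) + f(V(-1), j)) = √(-618 + (1 + 1/698)²) = √(-618 + (699/698)²) = √(-618 + 488601/487204) = √(-300603471/487204) = I*√300603471/698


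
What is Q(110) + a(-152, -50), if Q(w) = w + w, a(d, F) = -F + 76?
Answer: 346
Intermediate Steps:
a(d, F) = 76 - F
Q(w) = 2*w
Q(110) + a(-152, -50) = 2*110 + (76 - 1*(-50)) = 220 + (76 + 50) = 220 + 126 = 346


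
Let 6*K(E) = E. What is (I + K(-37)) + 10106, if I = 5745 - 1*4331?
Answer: 69083/6 ≈ 11514.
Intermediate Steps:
K(E) = E/6
I = 1414 (I = 5745 - 4331 = 1414)
(I + K(-37)) + 10106 = (1414 + (⅙)*(-37)) + 10106 = (1414 - 37/6) + 10106 = 8447/6 + 10106 = 69083/6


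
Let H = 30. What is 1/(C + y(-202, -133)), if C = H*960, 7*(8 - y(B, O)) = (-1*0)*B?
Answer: 1/28808 ≈ 3.4713e-5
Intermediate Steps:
y(B, O) = 8 (y(B, O) = 8 - (-1*0)*B/7 = 8 - 0*B = 8 - ⅐*0 = 8 + 0 = 8)
C = 28800 (C = 30*960 = 28800)
1/(C + y(-202, -133)) = 1/(28800 + 8) = 1/28808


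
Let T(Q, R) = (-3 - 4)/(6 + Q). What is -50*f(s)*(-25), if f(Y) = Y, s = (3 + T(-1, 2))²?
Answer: 3200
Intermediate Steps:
T(Q, R) = -7/(6 + Q)
s = 64/25 (s = (3 - 7/(6 - 1))² = (3 - 7/5)² = (8/5)² = 64/25 ≈ 2.5600)
-50*f(s)*(-25) = -50*64/25*(-25) = -128*(-25) = 3200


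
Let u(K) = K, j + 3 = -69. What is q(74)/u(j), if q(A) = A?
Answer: -37/36 ≈ -1.0278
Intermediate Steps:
j = -72 (j = -3 - 69 = -72)
q(74)/u(j) = 74/(-72) = 74*(-1/72) = -37/36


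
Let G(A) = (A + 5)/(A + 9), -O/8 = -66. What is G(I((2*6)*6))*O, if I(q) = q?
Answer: 13552/27 ≈ 501.93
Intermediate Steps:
O = 528 (O = -8*(-66) = 528)
G(A) = (5 + A)/(9 + A)
G(I((2*6)*6))*O = ((5 + (2*6)*6)/(9 + (2*6)*6))*528 = ((5 + 12*6)/(9 + 12*6))*528 = ((5 + 72)/(9 + 72))*528 = (77/81)*528 = 13552/27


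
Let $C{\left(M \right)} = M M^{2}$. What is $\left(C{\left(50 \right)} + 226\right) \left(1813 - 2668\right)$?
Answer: $-107068230$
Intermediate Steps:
$C{\left(M \right)} = M^{3}$
$\left(C{\left(50 \right)} + 226\right) \left(1813 - 2668\right) = \left(50^{3} + 226\right) \left(1813 - 2668\right) = \left(125000 + 226\right) \left(-855\right) = 125226 \left(-855\right) = -107068230$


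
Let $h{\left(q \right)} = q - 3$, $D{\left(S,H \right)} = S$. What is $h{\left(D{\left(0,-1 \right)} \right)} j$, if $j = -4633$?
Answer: $13899$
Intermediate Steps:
$h{\left(q \right)} = -3 + q$
$h{\left(D{\left(0,-1 \right)} \right)} j = \left(-3 + 0\right) \left(-4633\right) = \left(-3\right) \left(-4633\right) = 13899$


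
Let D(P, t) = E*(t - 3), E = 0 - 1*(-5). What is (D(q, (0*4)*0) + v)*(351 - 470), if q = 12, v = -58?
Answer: 8687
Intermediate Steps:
E = 5 (E = 0 + 5 = 5)
D(P, t) = -15 + 5*t (D(P, t) = 5*(t - 3) = 5*(-3 + t) = -15 + 5*t)
(D(q, (0*4)*0) + v)*(351 - 470) = ((-15 + 5*((0*4)*0)) - 58)*(351 - 470) = ((-15 + 5*(0*0)) - 58)*(-119) = ((-15 + 5*0) - 58)*(-119) = ((-15 + 0) - 58)*(-119) = (-15 - 58)*(-119) = -73*(-119) = 8687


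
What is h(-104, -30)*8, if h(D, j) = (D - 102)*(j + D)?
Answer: 220832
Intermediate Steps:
h(D, j) = (-102 + D)*(D + j)
h(-104, -30)*8 = ((-104)² - 102*(-104) - 102*(-30) - 104*(-30))*8 = (10816 + 10608 + 3060 + 3120)*8 = 27604*8 = 220832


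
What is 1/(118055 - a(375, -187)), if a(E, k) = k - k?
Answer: 1/118055 ≈ 8.4706e-6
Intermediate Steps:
a(E, k) = 0
1/(118055 - a(375, -187)) = 1/(118055 - 1*0) = 1/(118055 + 0) = 1/118055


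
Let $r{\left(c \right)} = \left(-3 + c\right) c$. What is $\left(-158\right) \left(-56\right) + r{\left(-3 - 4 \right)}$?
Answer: $8918$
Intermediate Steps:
$r{\left(c \right)} = c \left(-3 + c\right)$
$\left(-158\right) \left(-56\right) + r{\left(-3 - 4 \right)} = \left(-158\right) \left(-56\right) + \left(-3 - 4\right) \left(-3 - 7\right) = 8848 + \left(-3 - 4\right) \left(-3 - 7\right) = 8848 - 7 \left(-3 - 7\right) = 8848 - -70 = 8848 + 70 = 8918$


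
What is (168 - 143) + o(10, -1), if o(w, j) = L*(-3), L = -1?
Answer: 28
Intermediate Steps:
o(w, j) = 3 (o(w, j) = -1*(-3) = 3)
(168 - 143) + o(10, -1) = (168 - 143) + 3 = 25 + 3 = 28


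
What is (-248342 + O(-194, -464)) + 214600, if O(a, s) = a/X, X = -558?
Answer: -9413921/279 ≈ -33742.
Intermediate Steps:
O(a, s) = -a/558 (O(a, s) = a/(-558) = -a/558)
(-248342 + O(-194, -464)) + 214600 = (-248342 - 1/558*(-194)) + 214600 = (-248342 + 97/279) + 214600 = -69287321/279 + 214600 = -9413921/279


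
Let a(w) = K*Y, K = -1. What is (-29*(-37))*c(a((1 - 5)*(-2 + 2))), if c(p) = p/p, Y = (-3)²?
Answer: 1073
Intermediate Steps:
Y = 9
a(w) = -9 (a(w) = -1*9 = -9)
c(p) = 1
(-29*(-37))*c(a((1 - 5)*(-2 + 2))) = -29*(-37)*1 = 1073*1 = 1073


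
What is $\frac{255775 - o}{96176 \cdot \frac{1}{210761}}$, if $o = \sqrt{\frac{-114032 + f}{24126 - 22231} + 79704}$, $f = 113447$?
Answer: $\frac{53907394775}{96176} - \frac{632283 \sqrt{1272079769}}{36450704} \approx 5.5989 \cdot 10^{5}$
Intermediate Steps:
$o = \frac{3 \sqrt{1272079769}}{379}$ ($o = \sqrt{\frac{-114032 + 113447}{24126 - 22231} + 79704} = \sqrt{- \frac{585}{1895} + 79704} = \sqrt{\left(-585\right) \frac{1}{1895} + 79704} = \sqrt{- \frac{117}{379} + 79704} = \sqrt{\frac{30207699}{379}} = \frac{3 \sqrt{1272079769}}{379} \approx 282.32$)
$\frac{255775 - o}{96176 \cdot \frac{1}{210761}} = \frac{255775 - \frac{3 \sqrt{1272079769}}{379}}{96176 \cdot \frac{1}{210761}} = \frac{255775 - \frac{3 \sqrt{1272079769}}{379}}{\frac{96176}{210761}} = \left(255775 - \frac{3 \sqrt{1272079769}}{379}\right) \frac{210761}{96176} = \frac{53907394775}{96176} - \frac{632283 \sqrt{1272079769}}{36450704}$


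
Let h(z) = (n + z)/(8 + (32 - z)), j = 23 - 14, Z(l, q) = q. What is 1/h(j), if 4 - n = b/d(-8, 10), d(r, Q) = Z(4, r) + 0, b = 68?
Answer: 62/43 ≈ 1.4419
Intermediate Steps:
d(r, Q) = r (d(r, Q) = r + 0 = r)
n = 25/2 (n = 4 - 68/(-8) = 4 - 68*(-1)/8 = 4 - 1*(-17/2) = 4 + 17/2 = 25/2 ≈ 12.500)
j = 9
h(z) = (25/2 + z)/(40 - z) (h(z) = (25/2 + z)/(8 + (32 - z)) = (25/2 + z)/(40 - z))
1/h(j) = 1/((-25/2 - 1*9)/(-40 + 9)) = 1/((-25/2 - 9)/(-31)) = 1/(-1/31*(-43/2)) = 1/(43/62) = 62/43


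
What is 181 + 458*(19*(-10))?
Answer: -86839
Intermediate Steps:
181 + 458*(19*(-10)) = 181 + 458*(-190) = 181 - 87020 = -86839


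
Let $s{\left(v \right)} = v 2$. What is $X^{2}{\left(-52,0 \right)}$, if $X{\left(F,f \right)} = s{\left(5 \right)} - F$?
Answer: $3844$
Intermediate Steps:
$s{\left(v \right)} = 2 v$
$X{\left(F,f \right)} = 10 - F$ ($X{\left(F,f \right)} = 2 \cdot 5 - F = 10 - F$)
$X^{2}{\left(-52,0 \right)} = \left(10 - -52\right)^{2} = \left(10 + 52\right)^{2} = 62^{2} = 3844$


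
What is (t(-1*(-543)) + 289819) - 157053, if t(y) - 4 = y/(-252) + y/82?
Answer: 457275265/3444 ≈ 1.3277e+5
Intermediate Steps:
t(y) = 4 + 85*y/10332 (t(y) = 4 + (y/(-252) + y/82) = 4 + (y*(-1/252) + y*(1/82)) = 4 + (-y/252 + y/82) = 4 + 85*y/10332)
(t(-1*(-543)) + 289819) - 157053 = ((4 + 85*(-1*(-543))/10332) + 289819) - 157053 = ((4 + (85/10332)*543) + 289819) - 157053 = ((4 + 15385/3444) + 289819) - 157053 = (29161/3444 + 289819) - 157053 = 998165797/3444 - 157053 = 457275265/3444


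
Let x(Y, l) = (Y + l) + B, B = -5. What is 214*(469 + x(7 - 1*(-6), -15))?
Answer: 98868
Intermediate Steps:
x(Y, l) = -5 + Y + l (x(Y, l) = (Y + l) - 5 = -5 + Y + l)
214*(469 + x(7 - 1*(-6), -15)) = 214*(469 + (-5 + (7 - 1*(-6)) - 15)) = 214*(469 + (-5 + (7 + 6) - 15)) = 214*(469 + (-5 + 13 - 15)) = 214*(469 - 7) = 214*462 = 98868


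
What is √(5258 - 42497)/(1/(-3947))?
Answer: -3947*I*√37239 ≈ -7.6167e+5*I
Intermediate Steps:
√(5258 - 42497)/(1/(-3947)) = √(-37239)/(-1/3947) = (I*√37239)*(-3947) = -3947*I*√37239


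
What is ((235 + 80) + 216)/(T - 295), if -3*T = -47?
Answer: -1593/838 ≈ -1.9010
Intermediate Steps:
T = 47/3 (T = -1/3*(-47) = 47/3 ≈ 15.667)
((235 + 80) + 216)/(T - 295) = ((235 + 80) + 216)/(47/3 - 295) = (315 + 216)/(-838/3) = 531*(-3/838) = -1593/838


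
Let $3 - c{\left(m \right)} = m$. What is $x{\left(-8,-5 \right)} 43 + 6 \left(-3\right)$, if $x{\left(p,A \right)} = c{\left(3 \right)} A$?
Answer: $-18$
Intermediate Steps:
$c{\left(m \right)} = 3 - m$
$x{\left(p,A \right)} = 0$ ($x{\left(p,A \right)} = \left(3 - 3\right) A = 0 A = 0$)
$x{\left(-8,-5 \right)} 43 + 6 \left(-3\right) = 0 \cdot 43 + 6 \left(-3\right) = 0 - 18 = -18$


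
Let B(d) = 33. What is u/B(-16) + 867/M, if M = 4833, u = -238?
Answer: -124627/17721 ≈ -7.0327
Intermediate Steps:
u/B(-16) + 867/M = -238/33 + 867/4833 = -238*1/33 + 867*(1/4833) = -238/33 + 289/1611 = -124627/17721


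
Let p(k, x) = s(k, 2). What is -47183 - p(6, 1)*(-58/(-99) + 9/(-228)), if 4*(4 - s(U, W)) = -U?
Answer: -64550455/1368 ≈ -47186.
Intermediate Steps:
s(U, W) = 4 + U/4 (s(U, W) = 4 - (-1)*U/4 = 4 + U/4)
p(k, x) = 4 + k/4
-47183 - p(6, 1)*(-58/(-99) + 9/(-228)) = -47183 - (4 + (¼)*6)*(-58/(-99) + 9/(-228)) = -47183 - (4 + 3/2)*(-58*(-1/99) + 9*(-1/228)) = -47183 - 11*(58/99 - 3/76)/2 = -47183 - 11*4111/(2*7524) = -47183 - 1*4111/1368 = -47183 - 4111/1368 = -64550455/1368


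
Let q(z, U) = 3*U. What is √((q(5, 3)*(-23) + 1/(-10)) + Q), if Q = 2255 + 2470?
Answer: √451790/10 ≈ 67.215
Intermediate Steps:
Q = 4725
√((q(5, 3)*(-23) + 1/(-10)) + Q) = √(((3*3)*(-23) + 1/(-10)) + 4725) = √((9*(-23) - ⅒) + 4725) = √((-207 - ⅒) + 4725) = √(-2071/10 + 4725) = √(45179/10) = √451790/10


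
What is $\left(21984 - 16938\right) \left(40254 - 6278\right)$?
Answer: $171442896$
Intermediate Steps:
$\left(21984 - 16938\right) \left(40254 - 6278\right) = 5046 \cdot 33976 = 171442896$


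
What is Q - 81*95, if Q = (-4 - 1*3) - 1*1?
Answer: -7703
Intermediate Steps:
Q = -8 (Q = (-4 - 3) - 1 = -7 - 1 = -8)
Q - 81*95 = -8 - 81*95 = -8 - 7695 = -7703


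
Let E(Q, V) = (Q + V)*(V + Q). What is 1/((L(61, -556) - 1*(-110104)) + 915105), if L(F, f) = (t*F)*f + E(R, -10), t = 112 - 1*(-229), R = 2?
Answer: -1/10540083 ≈ -9.4876e-8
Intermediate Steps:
t = 341 (t = 112 + 229 = 341)
E(Q, V) = (Q + V)**2 (E(Q, V) = (Q + V)*(Q + V) = (Q + V)**2)
L(F, f) = 64 + 341*F*f (L(F, f) = (341*F)*f + (2 - 10)**2 = 341*F*f + (-8)**2 = 341*F*f + 64 = 64 + 341*F*f)
1/((L(61, -556) - 1*(-110104)) + 915105) = 1/(((64 + 341*61*(-556)) - 1*(-110104)) + 915105) = 1/(((64 - 11565356) + 110104) + 915105) = 1/((-11565292 + 110104) + 915105) = 1/(-11455188 + 915105) = 1/(-10540083) = -1/10540083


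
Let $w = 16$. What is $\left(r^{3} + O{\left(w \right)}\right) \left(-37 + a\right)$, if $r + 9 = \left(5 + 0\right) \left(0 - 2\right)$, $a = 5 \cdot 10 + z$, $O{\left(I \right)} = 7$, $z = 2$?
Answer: $-102780$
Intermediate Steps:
$a = 52$ ($a = 5 \cdot 10 + 2 = 50 + 2 = 52$)
$r = -19$ ($r = -9 + \left(5 + 0\right) \left(0 - 2\right) = -9 + 5 \left(-2\right) = -9 - 10 = -19$)
$\left(r^{3} + O{\left(w \right)}\right) \left(-37 + a\right) = \left(\left(-19\right)^{3} + 7\right) \left(-37 + 52\right) = \left(-6859 + 7\right) 15 = \left(-6852\right) 15 = -102780$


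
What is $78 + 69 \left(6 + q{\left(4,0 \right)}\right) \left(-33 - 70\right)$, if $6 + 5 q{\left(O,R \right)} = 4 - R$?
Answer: $- \frac{198606}{5} \approx -39721.0$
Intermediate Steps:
$q{\left(O,R \right)} = - \frac{2}{5} - \frac{R}{5}$ ($q{\left(O,R \right)} = - \frac{6}{5} + \frac{4 - R}{5} = - \frac{6}{5} - \left(- \frac{4}{5} + \frac{R}{5}\right) = - \frac{2}{5} - \frac{R}{5}$)
$78 + 69 \left(6 + q{\left(4,0 \right)}\right) \left(-33 - 70\right) = 78 + 69 \left(6 - \frac{2}{5}\right) \left(-33 - 70\right) = 78 + 69 \left(6 + \left(- \frac{2}{5} + 0\right)\right) \left(-103\right) = 78 + 69 \left(6 - \frac{2}{5}\right) \left(-103\right) = 78 + 69 \cdot \frac{28}{5} \left(-103\right) = 78 + 69 \left(- \frac{2884}{5}\right) = 78 - \frac{198996}{5} = - \frac{198606}{5}$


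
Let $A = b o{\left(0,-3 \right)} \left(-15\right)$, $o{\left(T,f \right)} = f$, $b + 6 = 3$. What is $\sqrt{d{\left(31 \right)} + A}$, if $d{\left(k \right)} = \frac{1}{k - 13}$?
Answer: $\frac{i \sqrt{4858}}{6} \approx 11.617 i$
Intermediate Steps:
$b = -3$ ($b = -6 + 3 = -3$)
$d{\left(k \right)} = \frac{1}{-13 + k}$
$A = -135$ ($A = \left(-3\right) \left(-3\right) \left(-15\right) = 9 \left(-15\right) = -135$)
$\sqrt{d{\left(31 \right)} + A} = \sqrt{\frac{1}{-13 + 31} - 135} = \sqrt{\frac{1}{18} - 135} = \sqrt{- \frac{2429}{18}} = \frac{i \sqrt{4858}}{6}$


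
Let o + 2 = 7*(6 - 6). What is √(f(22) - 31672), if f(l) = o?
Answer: I*√31674 ≈ 177.97*I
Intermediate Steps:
o = -2 (o = -2 + 7*(6 - 6) = -2 + 7*0 = -2 + 0 = -2)
f(l) = -2
√(f(22) - 31672) = √(-2 - 31672) = √(-31674) = I*√31674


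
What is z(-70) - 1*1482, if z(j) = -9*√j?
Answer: -1482 - 9*I*√70 ≈ -1482.0 - 75.299*I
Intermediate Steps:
z(-70) - 1*1482 = -9*I*√70 - 1*1482 = -9*I*√70 - 1482 = -1482 - 9*I*√70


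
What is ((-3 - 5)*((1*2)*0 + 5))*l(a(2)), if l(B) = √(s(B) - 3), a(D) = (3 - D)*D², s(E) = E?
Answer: -40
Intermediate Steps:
a(D) = D²*(3 - D)
l(B) = √(-3 + B) (l(B) = √(B - 3) = √(-3 + B))
((-3 - 5)*((1*2)*0 + 5))*l(a(2)) = ((-3 - 5)*((1*2)*0 + 5))*√(-3 + 2²*(3 - 1*2)) = (-8*(2*0 + 5))*√(-3 + 4*(3 - 2)) = (-8*(0 + 5))*√(-3 + 4*1) = (-8*5)*√(-3 + 4) = -40*√1 = -40*1 = -40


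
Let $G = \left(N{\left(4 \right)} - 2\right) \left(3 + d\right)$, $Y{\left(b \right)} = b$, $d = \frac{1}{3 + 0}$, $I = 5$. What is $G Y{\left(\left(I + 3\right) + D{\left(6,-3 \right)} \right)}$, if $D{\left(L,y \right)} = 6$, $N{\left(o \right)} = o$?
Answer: $\frac{280}{3} \approx 93.333$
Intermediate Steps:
$d = \frac{1}{3} \approx 0.33333$
$G = \frac{20}{3}$ ($G = \left(4 - 2\right) \left(3 + \frac{1}{3}\right) = 2 \cdot \frac{10}{3} = \frac{20}{3} \approx 6.6667$)
$G Y{\left(\left(I + 3\right) + D{\left(6,-3 \right)} \right)} = \frac{20 \left(\left(5 + 3\right) + 6\right)}{3} = \frac{20 \left(8 + 6\right)}{3} = \frac{20}{3} \cdot 14 = \frac{280}{3}$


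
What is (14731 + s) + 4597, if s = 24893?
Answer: 44221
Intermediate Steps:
(14731 + s) + 4597 = (14731 + 24893) + 4597 = 39624 + 4597 = 44221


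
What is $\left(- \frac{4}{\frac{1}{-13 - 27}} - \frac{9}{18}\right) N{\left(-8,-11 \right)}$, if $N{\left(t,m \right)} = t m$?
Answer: $14036$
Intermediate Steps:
$N{\left(t,m \right)} = m t$
$\left(- \frac{4}{\frac{1}{-13 - 27}} - \frac{9}{18}\right) N{\left(-8,-11 \right)} = \left(- \frac{4}{\frac{1}{-13 - 27}} - \frac{9}{18}\right) \left(\left(-11\right) \left(-8\right)\right) = \left(- \frac{4}{\frac{1}{-40}} - \frac{1}{2}\right) 88 = \left(- \frac{4}{- \frac{1}{40}} - \frac{1}{2}\right) 88 = \left(\left(-4\right) \left(-40\right) - \frac{1}{2}\right) 88 = \left(160 - \frac{1}{2}\right) 88 = \frac{319}{2} \cdot 88 = 14036$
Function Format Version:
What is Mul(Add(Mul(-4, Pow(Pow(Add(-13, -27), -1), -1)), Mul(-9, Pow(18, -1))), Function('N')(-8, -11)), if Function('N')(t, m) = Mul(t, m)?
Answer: 14036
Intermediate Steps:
Function('N')(t, m) = Mul(m, t)
Mul(Add(Mul(-4, Pow(Pow(Add(-13, -27), -1), -1)), Mul(-9, Pow(18, -1))), Function('N')(-8, -11)) = Mul(Add(Mul(-4, Pow(Pow(Add(-13, -27), -1), -1)), Mul(-9, Pow(18, -1))), Mul(-11, -8)) = Mul(Add(Mul(-4, Pow(Pow(-40, -1), -1)), Mul(-9, Rational(1, 18))), 88) = Mul(Add(Mul(-4, Pow(Rational(-1, 40), -1)), Rational(-1, 2)), 88) = Mul(Add(Mul(-4, -40), Rational(-1, 2)), 88) = Mul(Add(160, Rational(-1, 2)), 88) = Mul(Rational(319, 2), 88) = 14036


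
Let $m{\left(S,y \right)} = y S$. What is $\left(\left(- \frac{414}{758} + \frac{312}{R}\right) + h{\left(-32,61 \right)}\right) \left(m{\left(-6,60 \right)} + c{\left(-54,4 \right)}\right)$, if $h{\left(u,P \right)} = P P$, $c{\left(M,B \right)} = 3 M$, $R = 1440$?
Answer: $- \frac{7360900089}{3790} \approx -1.9422 \cdot 10^{6}$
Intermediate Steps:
$m{\left(S,y \right)} = S y$
$h{\left(u,P \right)} = P^{2}$
$\left(\left(- \frac{414}{758} + \frac{312}{R}\right) + h{\left(-32,61 \right)}\right) \left(m{\left(-6,60 \right)} + c{\left(-54,4 \right)}\right) = \left(\left(- \frac{414}{758} + \frac{312}{1440}\right) + 61^{2}\right) \left(\left(-6\right) 60 + 3 \left(-54\right)\right) = \left(\left(\left(-414\right) \frac{1}{758} + 312 \cdot \frac{1}{1440}\right) + 3721\right) \left(-360 - 162\right) = \left(\left(- \frac{207}{379} + \frac{13}{60}\right) + 3721\right) \left(-522\right) = \left(- \frac{7493}{22740} + 3721\right) \left(-522\right) = \frac{84608047}{22740} \left(-522\right) = - \frac{7360900089}{3790}$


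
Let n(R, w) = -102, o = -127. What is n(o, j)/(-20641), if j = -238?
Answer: 102/20641 ≈ 0.0049416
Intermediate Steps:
n(o, j)/(-20641) = -102/(-20641) = -102*(-1/20641) = 102/20641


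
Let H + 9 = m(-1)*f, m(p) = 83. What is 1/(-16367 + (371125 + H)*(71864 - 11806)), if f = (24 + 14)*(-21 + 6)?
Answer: 1/19447124381 ≈ 5.1421e-11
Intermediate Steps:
f = -570 (f = 38*(-15) = -570)
H = -47319 (H = -9 + 83*(-570) = -9 - 47310 = -47319)
1/(-16367 + (371125 + H)*(71864 - 11806)) = 1/(-16367 + (371125 - 47319)*(71864 - 11806)) = 1/(-16367 + 323806*60058) = 1/(-16367 + 19447140748) = 1/19447124381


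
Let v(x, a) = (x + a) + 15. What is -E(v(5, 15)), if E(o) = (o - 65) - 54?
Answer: 84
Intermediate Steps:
v(x, a) = 15 + a + x (v(x, a) = (a + x) + 15 = 15 + a + x)
E(o) = -119 + o (E(o) = (-65 + o) - 54 = -119 + o)
-E(v(5, 15)) = -(-119 + (15 + 15 + 5)) = -(-119 + 35) = -1*(-84) = 84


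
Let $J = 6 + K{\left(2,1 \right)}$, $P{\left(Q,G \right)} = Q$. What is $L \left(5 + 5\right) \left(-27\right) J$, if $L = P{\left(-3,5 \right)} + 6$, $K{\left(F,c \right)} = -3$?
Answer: $-2430$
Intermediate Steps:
$L = 3$ ($L = -3 + 6 = 3$)
$J = 3$ ($J = 6 - 3 = 3$)
$L \left(5 + 5\right) \left(-27\right) J = 3 \left(5 + 5\right) \left(-27\right) 3 = 3 \cdot 10 \left(-27\right) 3 = 30 \left(-27\right) 3 = \left(-810\right) 3 = -2430$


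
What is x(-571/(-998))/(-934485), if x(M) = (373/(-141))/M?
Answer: 372254/75236321835 ≈ 4.9478e-6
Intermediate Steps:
x(M) = -373/(141*M) (x(M) = (373*(-1/141))/M = -373/(141*M))
x(-571/(-998))/(-934485) = -373/(141*((-571/(-998))))/(-934485) = -373/(141*((-571*(-1/998))))*(-1/934485) = -373/(141*571/998)*(-1/934485) = -373/141*998/571*(-1/934485) = -372254/80511*(-1/934485) = 372254/75236321835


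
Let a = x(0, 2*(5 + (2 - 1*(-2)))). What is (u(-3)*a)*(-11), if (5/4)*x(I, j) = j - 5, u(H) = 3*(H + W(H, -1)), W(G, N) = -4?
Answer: 12012/5 ≈ 2402.4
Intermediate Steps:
u(H) = -12 + 3*H (u(H) = 3*(H - 4) = 3*(-4 + H) = -12 + 3*H)
x(I, j) = -4 + 4*j/5 (x(I, j) = 4*(j - 5)/5 = 4*(-5 + j)/5 = -4 + 4*j/5)
a = 52/5 (a = -4 + 4*(2*(5 + (2 - 1*(-2))))/5 = -4 + 4*(2*(5 + (2 + 2)))/5 = -4 + 4*(2*(5 + 4))/5 = -4 + 4*(2*9)/5 = -4 + (⅘)*18 = -4 + 72/5 = 52/5 ≈ 10.400)
(u(-3)*a)*(-11) = ((-12 + 3*(-3))*(52/5))*(-11) = ((-12 - 9)*(52/5))*(-11) = -21*52/5*(-11) = -1092/5*(-11) = 12012/5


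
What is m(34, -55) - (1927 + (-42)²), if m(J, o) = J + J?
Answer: -3623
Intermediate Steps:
m(J, o) = 2*J
m(34, -55) - (1927 + (-42)²) = 2*34 - (1927 + (-42)²) = 68 - (1927 + 1764) = 68 - 1*3691 = 68 - 3691 = -3623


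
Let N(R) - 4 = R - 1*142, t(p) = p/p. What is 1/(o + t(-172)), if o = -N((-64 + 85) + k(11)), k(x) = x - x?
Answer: 1/118 ≈ 0.0084746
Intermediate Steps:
k(x) = 0
t(p) = 1
N(R) = -138 + R (N(R) = 4 + (R - 1*142) = 4 + (R - 142) = 4 + (-142 + R) = -138 + R)
o = 117 (o = -(-138 + ((-64 + 85) + 0)) = -(-138 + (21 + 0)) = -(-138 + 21) = -1*(-117) = 117)
1/(o + t(-172)) = 1/(117 + 1) = 1/118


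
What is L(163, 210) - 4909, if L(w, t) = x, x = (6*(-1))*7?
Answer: -4951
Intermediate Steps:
x = -42 (x = -6*7 = -42)
L(w, t) = -42
L(163, 210) - 4909 = -42 - 4909 = -4951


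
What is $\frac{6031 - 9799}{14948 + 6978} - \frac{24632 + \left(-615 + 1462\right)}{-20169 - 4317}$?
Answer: $\frac{77731551}{89480006} \approx 0.8687$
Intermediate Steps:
$\frac{6031 - 9799}{14948 + 6978} - \frac{24632 + \left(-615 + 1462\right)}{-20169 - 4317} = - \frac{3768}{21926} - \frac{24632 + 847}{-24486} = \left(-3768\right) \frac{1}{21926} - 25479 \left(- \frac{1}{24486}\right) = - \frac{1884}{10963} - - \frac{8493}{8162} = - \frac{1884}{10963} + \frac{8493}{8162} = \frac{77731551}{89480006}$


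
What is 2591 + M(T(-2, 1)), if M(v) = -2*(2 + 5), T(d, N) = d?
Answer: 2577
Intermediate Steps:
M(v) = -14 (M(v) = -2*7 = -14)
2591 + M(T(-2, 1)) = 2591 - 14 = 2577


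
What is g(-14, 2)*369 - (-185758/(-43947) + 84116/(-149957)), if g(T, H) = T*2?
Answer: -4006687945246/387656487 ≈ -10336.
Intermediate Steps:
g(T, H) = 2*T
g(-14, 2)*369 - (-185758/(-43947) + 84116/(-149957)) = (2*(-14))*369 - (-185758/(-43947) + 84116/(-149957)) = -28*369 - (-185758*(-1/43947) + 84116*(-1/149957)) = -10332 - (185758/43947 - 4948/8821) = -10332 - 1*1421121562/387656487 = -10332 - 1421121562/387656487 = -4006687945246/387656487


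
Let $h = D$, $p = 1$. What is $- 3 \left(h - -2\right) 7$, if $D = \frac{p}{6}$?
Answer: $- \frac{91}{2} \approx -45.5$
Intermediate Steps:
$D = \frac{1}{6}$ ($D = 1 \cdot \frac{1}{6} = \frac{1}{6} \approx 0.16667$)
$h = \frac{1}{6} \approx 0.16667$
$- 3 \left(h - -2\right) 7 = - 3 \left(\frac{1}{6} - -2\right) 7 = - 3 \left(\frac{1}{6} + 2\right) 7 = \left(-3\right) \frac{13}{6} \cdot 7 = \left(- \frac{13}{2}\right) 7 = - \frac{91}{2}$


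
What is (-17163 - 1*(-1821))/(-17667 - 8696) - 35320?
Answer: -931125818/26363 ≈ -35319.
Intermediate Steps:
(-17163 - 1*(-1821))/(-17667 - 8696) - 35320 = (-17163 + 1821)/(-26363) - 35320 = -15342*(-1/26363) - 35320 = 15342/26363 - 35320 = -931125818/26363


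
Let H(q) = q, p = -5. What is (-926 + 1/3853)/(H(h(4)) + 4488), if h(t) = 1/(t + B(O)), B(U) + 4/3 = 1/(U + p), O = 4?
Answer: -17839385/86472879 ≈ -0.20630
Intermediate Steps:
B(U) = -4/3 + 1/(-5 + U) (B(U) = -4/3 + 1/(U - 5) = -4/3 + 1/(-5 + U))
h(t) = 1/(-7/3 + t) (h(t) = 1/(t + (23 - 4*4)/(3*(-5 + 4))) = 1/(t + (⅓)*(23 - 16)/(-1)) = 1/(t + (⅓)*(-1)*7) = 1/(t - 7/3) = 1/(-7/3 + t))
(-926 + 1/3853)/(H(h(4)) + 4488) = (-926 + 1/3853)/(3/(-7 + 3*4) + 4488) = (-926 + 1/3853)/(3/(-7 + 12) + 4488) = -3567877/(3853*(3/5 + 4488)) = -3567877/(3853*(3*(⅕) + 4488)) = -3567877/(3853*(⅗ + 4488)) = -3567877/(3853*22443/5) = -3567877/3853*5/22443 = -17839385/86472879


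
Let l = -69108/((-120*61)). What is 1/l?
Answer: 610/5759 ≈ 0.10592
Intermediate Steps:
l = 5759/610 (l = -69108/(-7320) = -69108*(-1/7320) = 5759/610 ≈ 9.4410)
1/l = 1/(5759/610) = 610/5759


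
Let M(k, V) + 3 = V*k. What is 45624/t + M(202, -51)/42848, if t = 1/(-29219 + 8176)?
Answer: -41136900779841/42848 ≈ -9.6007e+8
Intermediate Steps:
M(k, V) = -3 + V*k
t = -1/21043 (t = 1/(-21043) = -1/21043 ≈ -4.7522e-5)
45624/t + M(202, -51)/42848 = 45624/(-1/21043) + (-3 - 51*202)/42848 = 45624*(-21043) + (-3 - 10302)*(1/42848) = -960065832 - 10305*1/42848 = -960065832 - 10305/42848 = -41136900779841/42848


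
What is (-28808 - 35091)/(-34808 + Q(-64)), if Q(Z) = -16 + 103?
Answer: 63899/34721 ≈ 1.8404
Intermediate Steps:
Q(Z) = 87
(-28808 - 35091)/(-34808 + Q(-64)) = (-28808 - 35091)/(-34808 + 87) = -63899/(-34721) = -63899*(-1/34721) = 63899/34721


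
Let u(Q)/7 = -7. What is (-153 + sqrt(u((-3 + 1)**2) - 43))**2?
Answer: 23317 - 612*I*sqrt(23) ≈ 23317.0 - 2935.1*I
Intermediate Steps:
u(Q) = -49 (u(Q) = 7*(-7) = -49)
(-153 + sqrt(u((-3 + 1)**2) - 43))**2 = (-153 + sqrt(-49 - 43))**2 = (-153 + sqrt(-92))**2 = (-153 + 2*I*sqrt(23))**2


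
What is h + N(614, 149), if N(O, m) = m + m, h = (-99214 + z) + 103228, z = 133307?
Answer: 137619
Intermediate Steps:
h = 137321 (h = (-99214 + 133307) + 103228 = 34093 + 103228 = 137321)
N(O, m) = 2*m
h + N(614, 149) = 137321 + 2*149 = 137321 + 298 = 137619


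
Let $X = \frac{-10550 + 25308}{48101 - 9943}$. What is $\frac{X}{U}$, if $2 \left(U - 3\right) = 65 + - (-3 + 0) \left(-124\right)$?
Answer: $- \frac{14758}{5742779} \approx -0.0025698$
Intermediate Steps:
$X = \frac{7379}{19079}$ ($X = \frac{14758}{38158} = 14758 \cdot \frac{1}{38158} = \frac{7379}{19079} \approx 0.38676$)
$U = - \frac{301}{2}$ ($U = 3 + \frac{65 + - (-3 + 0) \left(-124\right)}{2} = 3 + \frac{65 + \left(-1\right) \left(-3\right) \left(-124\right)}{2} = 3 + \frac{65 + 3 \left(-124\right)}{2} = 3 + \frac{65 - 372}{2} = 3 + \frac{1}{2} \left(-307\right) = 3 - \frac{307}{2} = - \frac{301}{2} \approx -150.5$)
$\frac{X}{U} = \frac{7379}{19079 \left(- \frac{301}{2}\right)} = \frac{7379}{19079} \left(- \frac{2}{301}\right) = - \frac{14758}{5742779}$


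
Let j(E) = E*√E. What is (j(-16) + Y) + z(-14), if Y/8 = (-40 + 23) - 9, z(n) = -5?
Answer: -213 - 64*I ≈ -213.0 - 64.0*I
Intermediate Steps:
j(E) = E^(3/2)
Y = -208 (Y = 8*((-40 + 23) - 9) = 8*(-17 - 9) = 8*(-26) = -208)
(j(-16) + Y) + z(-14) = ((-16)^(3/2) - 208) - 5 = (-64*I - 208) - 5 = (-208 - 64*I) - 5 = -213 - 64*I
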